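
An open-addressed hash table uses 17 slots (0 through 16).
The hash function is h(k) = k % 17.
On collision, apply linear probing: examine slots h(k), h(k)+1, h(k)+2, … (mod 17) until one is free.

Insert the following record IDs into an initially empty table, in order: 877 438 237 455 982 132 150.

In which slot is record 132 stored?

0

877: h=10 => slot 10
438: h=13 => slot 13
237: h=16 => slot 16
455: h=13, probe 13,14 => slot 14
982: h=13, probe 13,14,15 => slot 15
132: h=13, probe 13,14,15,16,0 => slot 0
150: h=14, probe 14,15,16,0,1 => slot 1
Table: [132, 150, ., ., ., ., ., ., ., ., 877, ., ., 438, 455, 982, 237]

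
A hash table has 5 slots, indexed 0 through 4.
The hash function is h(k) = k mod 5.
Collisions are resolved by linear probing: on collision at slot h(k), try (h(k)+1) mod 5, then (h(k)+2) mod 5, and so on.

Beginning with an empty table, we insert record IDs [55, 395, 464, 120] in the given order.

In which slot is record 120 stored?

2

55: h=0 -> slot 0
395: h=0, probe 0,1 -> slot 1
464: h=4 -> slot 4
120: h=0, probe 0,1,2 -> slot 2
Table: [55, 395, 120, _, 464]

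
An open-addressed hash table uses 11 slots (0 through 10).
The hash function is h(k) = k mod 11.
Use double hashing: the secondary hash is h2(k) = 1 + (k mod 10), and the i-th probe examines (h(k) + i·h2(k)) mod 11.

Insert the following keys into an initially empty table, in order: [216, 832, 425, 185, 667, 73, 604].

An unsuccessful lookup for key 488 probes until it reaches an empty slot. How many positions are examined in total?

216: h=7 -> slot 7
832: h=7, h2=3, probe 7,10 -> slot 10
425: h=7, h2=6, probe 7,2 -> slot 2
185: h=9 -> slot 9
667: h=7, h2=8, probe 7,4 -> slot 4
73: h=7, h2=4, probe 7,0 -> slot 0
604: h=10, h2=5, probe 10,4,9,3 -> slot 3
Table: [73, ∅, 425, 604, 667, ∅, ∅, 216, ∅, 185, 832]
Lookup 488: h=4, h2=9, probe 4,2,0,9,7,5 → slot 5 empty, not found.

6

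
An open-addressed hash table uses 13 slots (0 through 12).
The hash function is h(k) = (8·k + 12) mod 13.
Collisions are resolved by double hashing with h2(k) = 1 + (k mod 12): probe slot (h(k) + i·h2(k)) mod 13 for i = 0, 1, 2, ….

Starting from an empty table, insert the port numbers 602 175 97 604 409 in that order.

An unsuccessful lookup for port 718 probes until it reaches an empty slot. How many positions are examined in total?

602: h=5 → slot 5
175: h=8 → slot 8
97: h=8, h2=2, probe 8,10 → slot 10
604: h=8, h2=5, probe 8,0 → slot 0
409: h=8, h2=2, probe 8,10,12 → slot 12
Table: [604, —, —, —, —, 602, —, —, 175, —, 97, —, 409]
Lookup 718: h=10, h2=11, probe 10,8,6 → slot 6 empty, not found.

3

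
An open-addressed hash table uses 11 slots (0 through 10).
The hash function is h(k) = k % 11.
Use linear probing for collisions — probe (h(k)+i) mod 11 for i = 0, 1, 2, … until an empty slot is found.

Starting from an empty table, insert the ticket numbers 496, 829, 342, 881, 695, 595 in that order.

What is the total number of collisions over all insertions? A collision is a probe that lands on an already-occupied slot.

Insert 496: h=1, slot 1 empty -> index 1.
Insert 829: h=4, slot 4 empty -> index 4.
Insert 342: h=1, slot 1 occupied -> index 2.
Insert 881: h=1, slots 1,2 occupied -> index 3.
Insert 695: h=2, slots 2,3,4 occupied -> index 5.
Insert 595: h=1, slots 1,2,3,4,5 occupied -> index 6.
Table: [—, 496, 342, 881, 829, 695, 595, —, —, —, —]

11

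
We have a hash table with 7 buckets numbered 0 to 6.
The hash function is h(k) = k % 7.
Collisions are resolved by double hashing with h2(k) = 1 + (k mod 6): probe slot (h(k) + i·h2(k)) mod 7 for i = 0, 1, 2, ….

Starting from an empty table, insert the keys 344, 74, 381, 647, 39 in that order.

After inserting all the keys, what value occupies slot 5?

344 hashes to 1; slot 1 is free -> place at 1.
74 hashes to 4; slot 4 is free -> place at 4.
381 hashes to 3; slot 3 is free -> place at 3.
647 hashes to 3, h2=6; 3 taken -> place at 2.
39 hashes to 4, h2=4; 4,1 taken -> place at 5.
Table: [_, 344, 647, 381, 74, 39, _]

39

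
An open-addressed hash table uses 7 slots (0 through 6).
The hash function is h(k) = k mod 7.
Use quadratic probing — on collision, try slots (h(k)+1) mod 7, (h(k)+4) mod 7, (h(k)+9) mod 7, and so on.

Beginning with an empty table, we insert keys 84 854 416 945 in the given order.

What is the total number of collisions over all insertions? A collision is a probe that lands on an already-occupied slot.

84 hashes to 0; slot 0 is free -> place at 0.
854 hashes to 0; 0 taken -> place at 1.
416 hashes to 3; slot 3 is free -> place at 3.
945 hashes to 0; 0,1 taken -> place at 4.
Table: [84, 854, ., 416, 945, ., .]

3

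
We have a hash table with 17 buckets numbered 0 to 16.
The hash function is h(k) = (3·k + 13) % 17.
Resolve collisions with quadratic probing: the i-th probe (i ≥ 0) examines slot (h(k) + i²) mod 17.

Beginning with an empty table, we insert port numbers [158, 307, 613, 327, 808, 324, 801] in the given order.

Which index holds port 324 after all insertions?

158: h=11 => slot 11
307: h=16 => slot 16
613: h=16, probe 16,0 => slot 0
327: h=8 => slot 8
808: h=6 => slot 6
324: h=16, probe 16,0,3 => slot 3
801: h=2 => slot 2
Table: [613, —, 801, 324, —, —, 808, —, 327, —, —, 158, —, —, —, —, 307]

3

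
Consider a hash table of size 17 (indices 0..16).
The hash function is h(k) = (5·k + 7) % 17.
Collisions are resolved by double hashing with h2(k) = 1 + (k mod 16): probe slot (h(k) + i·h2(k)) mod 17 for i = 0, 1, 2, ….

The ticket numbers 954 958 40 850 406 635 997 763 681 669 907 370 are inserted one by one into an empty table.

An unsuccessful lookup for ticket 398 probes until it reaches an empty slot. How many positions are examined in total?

2

Insert 954: h=0, slot 0 empty => index 0.
Insert 958: h=3, slot 3 empty => index 3.
Insert 40: h=3, h2=9, slot 3 occupied => index 12.
Insert 850: h=7, slot 7 empty => index 7.
Insert 406: h=14, slot 14 empty => index 14.
Insert 635: h=3, h2=12, slot 3 occupied => index 15.
Insert 997: h=11, slot 11 empty => index 11.
Insert 763: h=14, h2=12, slot 14 occupied => index 9.
Insert 681: h=12, h2=10, slot 12 occupied => index 5.
Insert 669: h=3, h2=14, slots 3,0,14,11 occupied => index 8.
Insert 907: h=3, h2=12, slots 3,15 occupied => index 10.
Insert 370: h=4, slot 4 empty => index 4.
Table: [954, -, -, 958, 370, 681, -, 850, 669, 763, 907, 997, 40, -, 406, 635, -]
Lookup 398: h=8, h2=15, probe 8,6 → slot 6 empty, not found.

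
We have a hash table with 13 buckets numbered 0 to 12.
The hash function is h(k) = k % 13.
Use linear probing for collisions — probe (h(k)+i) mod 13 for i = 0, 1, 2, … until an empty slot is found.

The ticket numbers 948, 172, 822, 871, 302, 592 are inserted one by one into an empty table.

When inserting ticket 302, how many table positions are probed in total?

Insert 948: h=12, slot 12 empty -> index 12.
Insert 172: h=3, slot 3 empty -> index 3.
Insert 822: h=3, slot 3 occupied -> index 4.
Insert 871: h=0, slot 0 empty -> index 0.
Insert 302: h=3, slots 3,4 occupied -> index 5.
Insert 592: h=7, slot 7 empty -> index 7.
Table: [871, _, _, 172, 822, 302, _, 592, _, _, _, _, 948]

3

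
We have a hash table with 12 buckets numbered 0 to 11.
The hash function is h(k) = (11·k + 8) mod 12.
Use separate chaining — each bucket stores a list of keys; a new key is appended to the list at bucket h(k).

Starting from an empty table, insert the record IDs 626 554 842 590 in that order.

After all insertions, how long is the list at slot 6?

626 → bucket 6
554 → bucket 6 (collision)
842 → bucket 6 (collision)
590 → bucket 6 (collision)
Final buckets:
0: -
1: -
2: -
3: -
4: -
5: -
6: 626 -> 554 -> 842 -> 590
7: -
8: -
9: -
10: -
11: -

4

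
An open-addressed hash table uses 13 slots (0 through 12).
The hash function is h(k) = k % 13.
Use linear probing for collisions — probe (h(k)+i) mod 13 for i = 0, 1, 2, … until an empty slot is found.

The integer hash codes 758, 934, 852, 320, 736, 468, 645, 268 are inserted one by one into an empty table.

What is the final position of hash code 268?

758 hashes to 4; slot 4 is free => place at 4.
934 hashes to 11; slot 11 is free => place at 11.
852 hashes to 7; slot 7 is free => place at 7.
320 hashes to 8; slot 8 is free => place at 8.
736 hashes to 8; 8 taken => place at 9.
468 hashes to 0; slot 0 is free => place at 0.
645 hashes to 8; 8,9 taken => place at 10.
268 hashes to 8; 8,9,10,11 taken => place at 12.
Table: [468, -, -, -, 758, -, -, 852, 320, 736, 645, 934, 268]

12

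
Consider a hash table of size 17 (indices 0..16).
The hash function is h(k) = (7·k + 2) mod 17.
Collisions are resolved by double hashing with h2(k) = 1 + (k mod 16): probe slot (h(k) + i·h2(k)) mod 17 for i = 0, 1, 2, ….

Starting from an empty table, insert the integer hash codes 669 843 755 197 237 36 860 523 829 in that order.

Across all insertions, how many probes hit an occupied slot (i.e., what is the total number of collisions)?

669: h=10 -> slot 10
843: h=4 -> slot 4
755: h=0 -> slot 0
197: h=4, h2=6, probe 4,10,16 -> slot 16
237: h=12 -> slot 12
36: h=16, h2=5, probe 16,4,9 -> slot 9
860: h=4, h2=13, probe 4,0,13 -> slot 13
523: h=8 -> slot 8
829: h=8, h2=14, probe 8,5 -> slot 5
Table: [755, —, —, —, 843, 829, —, —, 523, 36, 669, —, 237, 860, —, —, 197]

7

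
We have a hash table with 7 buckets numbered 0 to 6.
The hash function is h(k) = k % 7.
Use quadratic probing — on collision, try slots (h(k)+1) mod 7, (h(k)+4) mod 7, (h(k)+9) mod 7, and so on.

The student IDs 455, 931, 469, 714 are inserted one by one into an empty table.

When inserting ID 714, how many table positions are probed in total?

455: h=0 -> slot 0
931: h=0, probe 0,1 -> slot 1
469: h=0, probe 0,1,4 -> slot 4
714: h=0, probe 0,1,4,2 -> slot 2
Table: [455, 931, 714, _, 469, _, _]

4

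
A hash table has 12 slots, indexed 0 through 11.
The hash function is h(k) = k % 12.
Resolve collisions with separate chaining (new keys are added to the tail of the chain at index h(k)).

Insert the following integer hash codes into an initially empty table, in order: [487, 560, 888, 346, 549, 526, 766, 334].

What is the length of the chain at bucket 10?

4

Insert 487: h=7, bucket 7 empty -> new chain.
Insert 560: h=8, bucket 8 empty -> new chain.
Insert 888: h=0, bucket 0 empty -> new chain.
Insert 346: h=10, bucket 10 empty -> new chain.
Insert 549: h=9, bucket 9 empty -> new chain.
Insert 526: h=10, bucket 10 nonempty -> append to chain.
Insert 766: h=10, bucket 10 nonempty -> append to chain.
Insert 334: h=10, bucket 10 nonempty -> append to chain.
Final buckets:
0: 888
1: ∅
2: ∅
3: ∅
4: ∅
5: ∅
6: ∅
7: 487
8: 560
9: 549
10: 346 -> 526 -> 766 -> 334
11: ∅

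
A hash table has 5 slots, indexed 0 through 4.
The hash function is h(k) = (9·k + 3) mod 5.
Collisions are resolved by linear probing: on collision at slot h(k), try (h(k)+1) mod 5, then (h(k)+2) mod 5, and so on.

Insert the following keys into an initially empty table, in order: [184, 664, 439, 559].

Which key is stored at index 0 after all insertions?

Insert 184: h=4, slot 4 empty => index 4.
Insert 664: h=4, slot 4 occupied => index 0.
Insert 439: h=4, slots 4,0 occupied => index 1.
Insert 559: h=4, slots 4,0,1 occupied => index 2.
Table: [664, 439, 559, -, 184]

664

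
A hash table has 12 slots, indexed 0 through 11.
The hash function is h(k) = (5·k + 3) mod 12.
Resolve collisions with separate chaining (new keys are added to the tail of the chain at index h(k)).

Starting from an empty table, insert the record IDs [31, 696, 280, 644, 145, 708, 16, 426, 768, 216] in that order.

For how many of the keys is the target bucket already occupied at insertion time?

4

Insert 31: h=2, bucket 2 empty → new chain.
Insert 696: h=3, bucket 3 empty → new chain.
Insert 280: h=11, bucket 11 empty → new chain.
Insert 644: h=7, bucket 7 empty → new chain.
Insert 145: h=8, bucket 8 empty → new chain.
Insert 708: h=3, bucket 3 nonempty → append to chain.
Insert 16: h=11, bucket 11 nonempty → append to chain.
Insert 426: h=9, bucket 9 empty → new chain.
Insert 768: h=3, bucket 3 nonempty → append to chain.
Insert 216: h=3, bucket 3 nonempty → append to chain.
Final buckets:
0: _
1: _
2: 31
3: 696 -> 708 -> 768 -> 216
4: _
5: _
6: _
7: 644
8: 145
9: 426
10: _
11: 280 -> 16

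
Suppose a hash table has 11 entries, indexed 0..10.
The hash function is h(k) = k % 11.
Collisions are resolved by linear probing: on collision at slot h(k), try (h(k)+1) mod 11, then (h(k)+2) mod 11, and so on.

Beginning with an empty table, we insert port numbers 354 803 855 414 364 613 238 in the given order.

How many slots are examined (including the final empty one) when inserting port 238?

4

354: h=2 → slot 2
803: h=0 → slot 0
855: h=8 → slot 8
414: h=7 → slot 7
364: h=1 → slot 1
613: h=8, probe 8,9 → slot 9
238: h=7, probe 7,8,9,10 → slot 10
Table: [803, 364, 354, _, _, _, _, 414, 855, 613, 238]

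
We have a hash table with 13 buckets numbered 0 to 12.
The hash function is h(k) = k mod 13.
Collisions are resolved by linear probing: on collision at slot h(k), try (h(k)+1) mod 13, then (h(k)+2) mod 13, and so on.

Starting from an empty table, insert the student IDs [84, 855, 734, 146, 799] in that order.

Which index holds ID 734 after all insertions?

7

84: h=6 -> slot 6
855: h=10 -> slot 10
734: h=6, probe 6,7 -> slot 7
146: h=3 -> slot 3
799: h=6, probe 6,7,8 -> slot 8
Table: [∅, ∅, ∅, 146, ∅, ∅, 84, 734, 799, ∅, 855, ∅, ∅]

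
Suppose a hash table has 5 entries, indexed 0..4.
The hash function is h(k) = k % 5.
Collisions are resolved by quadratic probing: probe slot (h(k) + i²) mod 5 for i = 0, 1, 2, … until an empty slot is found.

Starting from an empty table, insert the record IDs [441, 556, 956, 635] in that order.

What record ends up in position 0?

Insert 441: h=1, slot 1 empty -> index 1.
Insert 556: h=1, slot 1 occupied -> index 2.
Insert 956: h=1, slots 1,2 occupied -> index 0.
Insert 635: h=0, slots 0,1 occupied -> index 4.
Table: [956, 441, 556, -, 635]

956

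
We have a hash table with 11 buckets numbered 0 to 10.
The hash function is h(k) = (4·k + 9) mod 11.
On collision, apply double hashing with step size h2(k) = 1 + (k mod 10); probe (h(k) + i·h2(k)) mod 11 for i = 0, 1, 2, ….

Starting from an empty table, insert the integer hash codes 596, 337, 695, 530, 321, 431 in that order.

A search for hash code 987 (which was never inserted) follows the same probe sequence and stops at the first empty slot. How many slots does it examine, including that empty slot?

596: h=6 -> slot 6
337: h=4 -> slot 4
695: h=6, h2=6, probe 6,1 -> slot 1
530: h=6, h2=1, probe 6,7 -> slot 7
321: h=6, h2=2, probe 6,8 -> slot 8
431: h=6, h2=2, probe 6,8,10 -> slot 10
Table: [., 695, ., ., 337, ., 596, 530, 321, ., 431]
Lookup 987: h=8, h2=8, probe 8,5 → slot 5 empty, not found.

2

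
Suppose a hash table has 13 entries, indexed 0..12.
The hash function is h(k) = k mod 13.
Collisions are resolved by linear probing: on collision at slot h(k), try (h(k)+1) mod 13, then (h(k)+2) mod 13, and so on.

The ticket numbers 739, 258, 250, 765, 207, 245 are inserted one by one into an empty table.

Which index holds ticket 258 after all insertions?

12

739: h=11 -> slot 11
258: h=11, probe 11,12 -> slot 12
250: h=3 -> slot 3
765: h=11, probe 11,12,0 -> slot 0
207: h=12, probe 12,0,1 -> slot 1
245: h=11, probe 11,12,0,1,2 -> slot 2
Table: [765, 207, 245, 250, —, —, —, —, —, —, —, 739, 258]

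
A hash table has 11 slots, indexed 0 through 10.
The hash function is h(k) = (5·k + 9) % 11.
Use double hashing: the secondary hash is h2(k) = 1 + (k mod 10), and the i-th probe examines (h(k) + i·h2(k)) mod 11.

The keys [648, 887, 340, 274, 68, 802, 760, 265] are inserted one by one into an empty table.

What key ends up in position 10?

Insert 648: h=4, slot 4 empty => index 4.
Insert 887: h=0, slot 0 empty => index 0.
Insert 340: h=4, h2=1, slot 4 occupied => index 5.
Insert 274: h=4, h2=5, slot 4 occupied => index 9.
Insert 68: h=8, slot 8 empty => index 8.
Insert 802: h=4, h2=3, slot 4 occupied => index 7.
Insert 760: h=3, slot 3 empty => index 3.
Insert 265: h=3, h2=6, slots 3,9,4 occupied => index 10.
Table: [887, —, —, 760, 648, 340, —, 802, 68, 274, 265]

265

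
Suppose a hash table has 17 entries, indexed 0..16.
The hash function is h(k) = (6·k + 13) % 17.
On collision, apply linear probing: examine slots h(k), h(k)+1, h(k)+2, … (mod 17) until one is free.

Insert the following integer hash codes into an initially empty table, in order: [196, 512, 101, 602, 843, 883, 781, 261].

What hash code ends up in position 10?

781

196 hashes to 16; slot 16 is free -> place at 16.
512 hashes to 8; slot 8 is free -> place at 8.
101 hashes to 7; slot 7 is free -> place at 7.
602 hashes to 4; slot 4 is free -> place at 4.
843 hashes to 5; slot 5 is free -> place at 5.
883 hashes to 7; 7,8 taken -> place at 9.
781 hashes to 7; 7,8,9 taken -> place at 10.
261 hashes to 15; slot 15 is free -> place at 15.
Table: [., ., ., ., 602, 843, ., 101, 512, 883, 781, ., ., ., ., 261, 196]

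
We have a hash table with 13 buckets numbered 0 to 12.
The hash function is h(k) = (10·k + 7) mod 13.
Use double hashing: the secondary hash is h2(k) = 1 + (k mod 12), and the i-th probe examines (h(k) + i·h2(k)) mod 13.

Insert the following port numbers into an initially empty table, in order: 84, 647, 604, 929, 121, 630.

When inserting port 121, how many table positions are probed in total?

2

84: h=2 -> slot 2
647: h=3 -> slot 3
604: h=2, h2=5, probe 2,7 -> slot 7
929: h=2, h2=6, probe 2,8 -> slot 8
121: h=8, h2=2, probe 8,10 -> slot 10
630: h=2, h2=7, probe 2,9 -> slot 9
Table: [_, _, 84, 647, _, _, _, 604, 929, 630, 121, _, _]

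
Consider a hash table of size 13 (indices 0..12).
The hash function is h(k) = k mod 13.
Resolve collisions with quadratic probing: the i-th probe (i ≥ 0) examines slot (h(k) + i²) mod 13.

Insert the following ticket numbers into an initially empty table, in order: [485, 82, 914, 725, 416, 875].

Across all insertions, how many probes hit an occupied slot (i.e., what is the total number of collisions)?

Insert 485: h=4, slot 4 empty → index 4.
Insert 82: h=4, slot 4 occupied → index 5.
Insert 914: h=4, slots 4,5 occupied → index 8.
Insert 725: h=10, slot 10 empty → index 10.
Insert 416: h=0, slot 0 empty → index 0.
Insert 875: h=4, slots 4,5,8,0 occupied → index 7.
Table: [416, —, —, —, 485, 82, —, 875, 914, —, 725, —, —]

7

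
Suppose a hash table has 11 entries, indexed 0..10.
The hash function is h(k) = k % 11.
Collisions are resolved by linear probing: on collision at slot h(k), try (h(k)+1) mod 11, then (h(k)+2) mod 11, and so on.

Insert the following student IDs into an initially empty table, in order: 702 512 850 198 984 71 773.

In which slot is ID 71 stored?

7

Insert 702: h=9, slot 9 empty -> index 9.
Insert 512: h=6, slot 6 empty -> index 6.
Insert 850: h=3, slot 3 empty -> index 3.
Insert 198: h=0, slot 0 empty -> index 0.
Insert 984: h=5, slot 5 empty -> index 5.
Insert 71: h=5, slots 5,6 occupied -> index 7.
Insert 773: h=3, slot 3 occupied -> index 4.
Table: [198, —, —, 850, 773, 984, 512, 71, —, 702, —]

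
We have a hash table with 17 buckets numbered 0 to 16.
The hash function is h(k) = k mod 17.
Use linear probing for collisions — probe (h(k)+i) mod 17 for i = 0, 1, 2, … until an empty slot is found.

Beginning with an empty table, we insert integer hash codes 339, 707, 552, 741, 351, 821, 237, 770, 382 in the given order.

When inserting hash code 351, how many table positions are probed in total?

2

339 hashes to 16; slot 16 is free → place at 16.
707 hashes to 10; slot 10 is free → place at 10.
552 hashes to 8; slot 8 is free → place at 8.
741 hashes to 10; 10 taken → place at 11.
351 hashes to 11; 11 taken → place at 12.
821 hashes to 5; slot 5 is free → place at 5.
237 hashes to 16; 16 taken → place at 0.
770 hashes to 5; 5 taken → place at 6.
382 hashes to 8; 8 taken → place at 9.
Table: [237, ., ., ., ., 821, 770, ., 552, 382, 707, 741, 351, ., ., ., 339]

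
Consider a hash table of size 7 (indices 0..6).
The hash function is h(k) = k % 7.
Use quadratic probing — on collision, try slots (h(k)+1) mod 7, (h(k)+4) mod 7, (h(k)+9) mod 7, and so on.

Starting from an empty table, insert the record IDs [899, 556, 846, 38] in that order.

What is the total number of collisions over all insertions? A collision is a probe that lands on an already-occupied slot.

899 hashes to 3; slot 3 is free -> place at 3.
556 hashes to 3; 3 taken -> place at 4.
846 hashes to 6; slot 6 is free -> place at 6.
38 hashes to 3; 3,4 taken -> place at 0.
Table: [38, —, —, 899, 556, —, 846]

3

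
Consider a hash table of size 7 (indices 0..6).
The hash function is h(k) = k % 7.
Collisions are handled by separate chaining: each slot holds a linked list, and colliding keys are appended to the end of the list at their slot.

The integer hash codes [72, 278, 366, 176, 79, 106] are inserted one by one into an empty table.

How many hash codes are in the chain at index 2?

72 → bucket 2
278 → bucket 5
366 → bucket 2 (collision)
176 → bucket 1
79 → bucket 2 (collision)
106 → bucket 1 (collision)
Final buckets:
0: _
1: 176 -> 106
2: 72 -> 366 -> 79
3: _
4: _
5: 278
6: _

3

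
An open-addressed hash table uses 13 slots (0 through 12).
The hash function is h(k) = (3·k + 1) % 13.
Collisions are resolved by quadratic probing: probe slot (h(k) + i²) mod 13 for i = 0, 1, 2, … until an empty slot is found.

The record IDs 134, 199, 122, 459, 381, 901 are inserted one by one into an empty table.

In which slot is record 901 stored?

134: h=0 → slot 0
199: h=0, probe 0,1 → slot 1
122: h=3 → slot 3
459: h=0, probe 0,1,4 → slot 4
381: h=0, probe 0,1,4,9 → slot 9
901: h=0, probe 0,1,4,9,3,12 → slot 12
Table: [134, 199, —, 122, 459, —, —, —, —, 381, —, —, 901]

12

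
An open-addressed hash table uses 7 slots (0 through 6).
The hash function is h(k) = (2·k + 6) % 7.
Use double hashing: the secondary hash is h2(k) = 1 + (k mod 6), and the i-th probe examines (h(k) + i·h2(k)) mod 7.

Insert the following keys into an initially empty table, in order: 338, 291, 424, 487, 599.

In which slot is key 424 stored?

338: h=3 -> slot 3
291: h=0 -> slot 0
424: h=0, h2=5, probe 0,5 -> slot 5
487: h=0, h2=2, probe 0,2 -> slot 2
599: h=0, h2=6, probe 0,6 -> slot 6
Table: [291, —, 487, 338, —, 424, 599]

5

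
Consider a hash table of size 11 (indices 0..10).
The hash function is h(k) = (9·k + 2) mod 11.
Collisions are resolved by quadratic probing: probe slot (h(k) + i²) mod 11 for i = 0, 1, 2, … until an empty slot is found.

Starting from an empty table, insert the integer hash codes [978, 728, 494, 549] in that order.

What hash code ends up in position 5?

494

Insert 978: h=4, slot 4 empty => index 4.
Insert 728: h=9, slot 9 empty => index 9.
Insert 494: h=4, slot 4 occupied => index 5.
Insert 549: h=4, slots 4,5 occupied => index 8.
Table: [., ., ., ., 978, 494, ., ., 549, 728, .]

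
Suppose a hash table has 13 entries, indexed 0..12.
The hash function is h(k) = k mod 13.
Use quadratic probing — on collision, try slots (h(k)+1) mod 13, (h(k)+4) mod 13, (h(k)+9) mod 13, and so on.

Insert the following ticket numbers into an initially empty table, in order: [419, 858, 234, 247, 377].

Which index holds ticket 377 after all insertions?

9

419: h=3 → slot 3
858: h=0 → slot 0
234: h=0, probe 0,1 → slot 1
247: h=0, probe 0,1,4 → slot 4
377: h=0, probe 0,1,4,9 → slot 9
Table: [858, 234, _, 419, 247, _, _, _, _, 377, _, _, _]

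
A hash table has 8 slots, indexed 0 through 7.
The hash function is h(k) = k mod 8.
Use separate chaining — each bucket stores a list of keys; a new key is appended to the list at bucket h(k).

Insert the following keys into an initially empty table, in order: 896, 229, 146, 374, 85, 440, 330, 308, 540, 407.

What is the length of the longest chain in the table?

896 -> bucket 0
229 -> bucket 5
146 -> bucket 2
374 -> bucket 6
85 -> bucket 5 (collision)
440 -> bucket 0 (collision)
330 -> bucket 2 (collision)
308 -> bucket 4
540 -> bucket 4 (collision)
407 -> bucket 7
Final buckets:
0: 896 -> 440
1: .
2: 146 -> 330
3: .
4: 308 -> 540
5: 229 -> 85
6: 374
7: 407

2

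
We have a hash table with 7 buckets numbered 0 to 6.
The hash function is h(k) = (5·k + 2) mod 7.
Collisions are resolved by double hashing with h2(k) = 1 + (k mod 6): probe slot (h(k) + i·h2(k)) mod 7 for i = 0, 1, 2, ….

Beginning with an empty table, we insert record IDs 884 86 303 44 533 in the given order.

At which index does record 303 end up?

884: h=5 => slot 5
86: h=5, h2=3, probe 5,1 => slot 1
303: h=5, h2=4, probe 5,2 => slot 2
44: h=5, h2=3, probe 5,1,4 => slot 4
533: h=0 => slot 0
Table: [533, 86, 303, —, 44, 884, —]

2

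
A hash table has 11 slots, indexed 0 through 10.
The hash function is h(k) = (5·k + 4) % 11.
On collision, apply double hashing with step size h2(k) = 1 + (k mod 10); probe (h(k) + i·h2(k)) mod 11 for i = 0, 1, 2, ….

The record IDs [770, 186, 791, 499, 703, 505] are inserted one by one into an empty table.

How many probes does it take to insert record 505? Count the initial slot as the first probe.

770: h=4 => slot 4
186: h=10 => slot 10
791: h=10, h2=2, probe 10,1 => slot 1
499: h=2 => slot 2
703: h=10, h2=4, probe 10,3 => slot 3
505: h=10, h2=6, probe 10,5 => slot 5
Table: [—, 791, 499, 703, 770, 505, —, —, —, —, 186]

2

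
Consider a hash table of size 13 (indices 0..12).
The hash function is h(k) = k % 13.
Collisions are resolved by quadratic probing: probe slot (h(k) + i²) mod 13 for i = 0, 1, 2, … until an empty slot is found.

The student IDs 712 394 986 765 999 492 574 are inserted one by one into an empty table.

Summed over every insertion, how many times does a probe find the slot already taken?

712 hashes to 10; slot 10 is free -> place at 10.
394 hashes to 4; slot 4 is free -> place at 4.
986 hashes to 11; slot 11 is free -> place at 11.
765 hashes to 11; 11 taken -> place at 12.
999 hashes to 11; 11,12 taken -> place at 2.
492 hashes to 11; 11,12,2 taken -> place at 7.
574 hashes to 2; 2 taken -> place at 3.
Table: [_, _, 999, 574, 394, _, _, 492, _, _, 712, 986, 765]

7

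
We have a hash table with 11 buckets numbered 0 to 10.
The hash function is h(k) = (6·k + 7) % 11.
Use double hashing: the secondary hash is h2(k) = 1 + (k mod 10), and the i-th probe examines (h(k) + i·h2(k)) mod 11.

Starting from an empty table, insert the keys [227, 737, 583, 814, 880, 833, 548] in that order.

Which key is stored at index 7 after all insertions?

737

227 hashes to 5; slot 5 is free -> place at 5.
737 hashes to 7; slot 7 is free -> place at 7.
583 hashes to 7, h2=4; 7 taken -> place at 0.
814 hashes to 7, h2=5; 7 taken -> place at 1.
880 hashes to 7, h2=1; 7 taken -> place at 8.
833 hashes to 0, h2=4; 0 taken -> place at 4.
548 hashes to 6; slot 6 is free -> place at 6.
Table: [583, 814, ., ., 833, 227, 548, 737, 880, ., .]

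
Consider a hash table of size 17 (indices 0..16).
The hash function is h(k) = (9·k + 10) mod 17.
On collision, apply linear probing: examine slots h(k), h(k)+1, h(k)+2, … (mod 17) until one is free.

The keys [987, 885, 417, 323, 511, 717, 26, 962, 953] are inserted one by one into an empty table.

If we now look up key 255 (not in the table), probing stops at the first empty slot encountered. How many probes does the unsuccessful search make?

Insert 987: h=2, slot 2 empty -> index 2.
Insert 885: h=2, slot 2 occupied -> index 3.
Insert 417: h=6, slot 6 empty -> index 6.
Insert 323: h=10, slot 10 empty -> index 10.
Insert 511: h=2, slots 2,3 occupied -> index 4.
Insert 717: h=3, slots 3,4 occupied -> index 5.
Insert 26: h=6, slot 6 occupied -> index 7.
Insert 962: h=15, slot 15 empty -> index 15.
Insert 953: h=2, slots 2,3,4,5,6,7 occupied -> index 8.
Table: [_, _, 987, 885, 511, 717, 417, 26, 953, _, 323, _, _, _, _, 962, _]
Lookup 255: h=10, probe 10,11 → slot 11 empty, not found.

2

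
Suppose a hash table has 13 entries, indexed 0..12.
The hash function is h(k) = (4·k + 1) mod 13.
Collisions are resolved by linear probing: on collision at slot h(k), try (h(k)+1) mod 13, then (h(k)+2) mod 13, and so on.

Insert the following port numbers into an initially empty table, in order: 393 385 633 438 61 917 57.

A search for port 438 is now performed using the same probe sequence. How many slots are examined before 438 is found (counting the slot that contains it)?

Insert 393: h=0, slot 0 empty -> index 0.
Insert 385: h=7, slot 7 empty -> index 7.
Insert 633: h=11, slot 11 empty -> index 11.
Insert 438: h=11, slot 11 occupied -> index 12.
Insert 61: h=11, slots 11,12,0 occupied -> index 1.
Insert 917: h=3, slot 3 empty -> index 3.
Insert 57: h=8, slot 8 empty -> index 8.
Table: [393, 61, -, 917, -, -, -, 385, 57, -, -, 633, 438]
Lookup 438: h=11, probe 11,12 → found at 12.

2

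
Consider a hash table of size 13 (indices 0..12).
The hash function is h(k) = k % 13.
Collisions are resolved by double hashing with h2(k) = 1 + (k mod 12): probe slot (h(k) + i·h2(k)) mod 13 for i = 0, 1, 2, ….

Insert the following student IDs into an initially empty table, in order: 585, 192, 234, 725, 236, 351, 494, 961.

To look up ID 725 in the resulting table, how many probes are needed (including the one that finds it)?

585 hashes to 0; slot 0 is free => place at 0.
192 hashes to 10; slot 10 is free => place at 10.
234 hashes to 0, h2=7; 0 taken => place at 7.
725 hashes to 10, h2=6; 10 taken => place at 3.
236 hashes to 2; slot 2 is free => place at 2.
351 hashes to 0, h2=4; 0 taken => place at 4.
494 hashes to 0, h2=3; 0,3 taken => place at 6.
961 hashes to 12; slot 12 is free => place at 12.
Table: [585, —, 236, 725, 351, —, 494, 234, —, —, 192, —, 961]
Lookup 725: h=10, h2=6, probe 10,3 → found at 3.

2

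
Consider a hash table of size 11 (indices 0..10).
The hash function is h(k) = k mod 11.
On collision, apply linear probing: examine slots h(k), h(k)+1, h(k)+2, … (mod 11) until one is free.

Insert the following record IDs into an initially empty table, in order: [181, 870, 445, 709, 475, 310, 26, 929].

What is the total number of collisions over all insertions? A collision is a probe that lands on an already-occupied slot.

7

181 hashes to 5; slot 5 is free => place at 5.
870 hashes to 1; slot 1 is free => place at 1.
445 hashes to 5; 5 taken => place at 6.
709 hashes to 5; 5,6 taken => place at 7.
475 hashes to 2; slot 2 is free => place at 2.
310 hashes to 2; 2 taken => place at 3.
26 hashes to 4; slot 4 is free => place at 4.
929 hashes to 5; 5,6,7 taken => place at 8.
Table: [—, 870, 475, 310, 26, 181, 445, 709, 929, —, —]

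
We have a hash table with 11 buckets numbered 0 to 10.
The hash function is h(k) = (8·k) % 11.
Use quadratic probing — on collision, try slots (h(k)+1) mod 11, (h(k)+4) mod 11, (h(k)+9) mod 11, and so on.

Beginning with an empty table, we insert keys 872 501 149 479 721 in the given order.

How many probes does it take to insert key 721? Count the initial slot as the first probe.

Insert 872: h=2, slot 2 empty → index 2.
Insert 501: h=4, slot 4 empty → index 4.
Insert 149: h=4, slot 4 occupied → index 5.
Insert 479: h=4, slots 4,5 occupied → index 8.
Insert 721: h=4, slots 4,5,8,2 occupied → index 9.
Table: [_, _, 872, _, 501, 149, _, _, 479, 721, _]

5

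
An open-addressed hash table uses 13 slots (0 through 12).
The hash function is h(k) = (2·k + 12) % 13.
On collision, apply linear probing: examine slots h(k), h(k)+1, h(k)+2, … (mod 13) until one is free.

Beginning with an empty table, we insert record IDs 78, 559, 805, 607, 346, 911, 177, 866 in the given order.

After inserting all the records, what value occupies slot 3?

78: h=12 -> slot 12
559: h=12, probe 12,0 -> slot 0
805: h=10 -> slot 10
607: h=4 -> slot 4
346: h=2 -> slot 2
911: h=1 -> slot 1
177: h=2, probe 2,3 -> slot 3
866: h=2, probe 2,3,4,5 -> slot 5
Table: [559, 911, 346, 177, 607, 866, _, _, _, _, 805, _, 78]

177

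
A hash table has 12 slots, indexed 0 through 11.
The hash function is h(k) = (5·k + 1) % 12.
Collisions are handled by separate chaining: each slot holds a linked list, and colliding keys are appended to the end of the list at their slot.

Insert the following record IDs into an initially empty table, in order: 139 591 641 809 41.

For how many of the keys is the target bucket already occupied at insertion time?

Insert 139: h=0, bucket 0 empty -> new chain.
Insert 591: h=4, bucket 4 empty -> new chain.
Insert 641: h=2, bucket 2 empty -> new chain.
Insert 809: h=2, bucket 2 nonempty -> append to chain.
Insert 41: h=2, bucket 2 nonempty -> append to chain.
Final buckets:
0: 139
1: .
2: 641 -> 809 -> 41
3: .
4: 591
5: .
6: .
7: .
8: .
9: .
10: .
11: .

2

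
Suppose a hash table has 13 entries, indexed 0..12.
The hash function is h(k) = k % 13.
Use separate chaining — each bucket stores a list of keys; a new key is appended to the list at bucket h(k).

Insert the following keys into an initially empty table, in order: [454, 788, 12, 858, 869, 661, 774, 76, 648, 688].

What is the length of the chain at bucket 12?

454 → bucket 12
788 → bucket 8
12 → bucket 12 (collision)
858 → bucket 0
869 → bucket 11
661 → bucket 11 (collision)
774 → bucket 7
76 → bucket 11 (collision)
648 → bucket 11 (collision)
688 → bucket 12 (collision)
Final buckets:
0: 858
1: —
2: —
3: —
4: —
5: —
6: —
7: 774
8: 788
9: —
10: —
11: 869 -> 661 -> 76 -> 648
12: 454 -> 12 -> 688

3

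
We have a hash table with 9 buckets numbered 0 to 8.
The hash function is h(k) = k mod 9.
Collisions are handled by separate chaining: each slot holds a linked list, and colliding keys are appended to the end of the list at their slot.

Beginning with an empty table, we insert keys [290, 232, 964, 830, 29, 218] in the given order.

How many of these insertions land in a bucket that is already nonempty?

3

290 → bucket 2
232 → bucket 7
964 → bucket 1
830 → bucket 2 (collision)
29 → bucket 2 (collision)
218 → bucket 2 (collision)
Final buckets:
0: ∅
1: 964
2: 290 -> 830 -> 29 -> 218
3: ∅
4: ∅
5: ∅
6: ∅
7: 232
8: ∅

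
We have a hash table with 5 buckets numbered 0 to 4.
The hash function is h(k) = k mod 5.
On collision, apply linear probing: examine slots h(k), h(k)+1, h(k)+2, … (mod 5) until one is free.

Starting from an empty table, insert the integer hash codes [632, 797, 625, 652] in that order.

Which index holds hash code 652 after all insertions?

4

632: h=2 -> slot 2
797: h=2, probe 2,3 -> slot 3
625: h=0 -> slot 0
652: h=2, probe 2,3,4 -> slot 4
Table: [625, _, 632, 797, 652]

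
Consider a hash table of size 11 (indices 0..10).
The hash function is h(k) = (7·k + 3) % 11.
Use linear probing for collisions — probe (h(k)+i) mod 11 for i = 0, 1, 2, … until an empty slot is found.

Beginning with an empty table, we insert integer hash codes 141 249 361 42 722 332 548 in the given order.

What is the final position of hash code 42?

141 hashes to 0; slot 0 is free → place at 0.
249 hashes to 8; slot 8 is free → place at 8.
361 hashes to 0; 0 taken → place at 1.
42 hashes to 0; 0,1 taken → place at 2.
722 hashes to 8; 8 taken → place at 9.
332 hashes to 6; slot 6 is free → place at 6.
548 hashes to 0; 0,1,2 taken → place at 3.
Table: [141, 361, 42, 548, ∅, ∅, 332, ∅, 249, 722, ∅]

2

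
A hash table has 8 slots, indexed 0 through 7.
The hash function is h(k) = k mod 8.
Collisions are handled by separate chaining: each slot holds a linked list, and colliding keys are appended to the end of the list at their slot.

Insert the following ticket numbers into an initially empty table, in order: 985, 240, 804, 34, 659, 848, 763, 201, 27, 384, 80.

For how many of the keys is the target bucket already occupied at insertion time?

6

985 → bucket 1
240 → bucket 0
804 → bucket 4
34 → bucket 2
659 → bucket 3
848 → bucket 0 (collision)
763 → bucket 3 (collision)
201 → bucket 1 (collision)
27 → bucket 3 (collision)
384 → bucket 0 (collision)
80 → bucket 0 (collision)
Final buckets:
0: 240 -> 848 -> 384 -> 80
1: 985 -> 201
2: 34
3: 659 -> 763 -> 27
4: 804
5: —
6: —
7: —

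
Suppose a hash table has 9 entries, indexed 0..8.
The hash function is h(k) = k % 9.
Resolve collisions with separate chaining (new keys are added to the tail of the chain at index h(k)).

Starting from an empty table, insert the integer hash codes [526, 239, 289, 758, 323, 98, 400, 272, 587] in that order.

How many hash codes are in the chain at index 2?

Insert 526: h=4, bucket 4 empty -> new chain.
Insert 239: h=5, bucket 5 empty -> new chain.
Insert 289: h=1, bucket 1 empty -> new chain.
Insert 758: h=2, bucket 2 empty -> new chain.
Insert 323: h=8, bucket 8 empty -> new chain.
Insert 98: h=8, bucket 8 nonempty -> append to chain.
Insert 400: h=4, bucket 4 nonempty -> append to chain.
Insert 272: h=2, bucket 2 nonempty -> append to chain.
Insert 587: h=2, bucket 2 nonempty -> append to chain.
Final buckets:
0: —
1: 289
2: 758 -> 272 -> 587
3: —
4: 526 -> 400
5: 239
6: —
7: —
8: 323 -> 98

3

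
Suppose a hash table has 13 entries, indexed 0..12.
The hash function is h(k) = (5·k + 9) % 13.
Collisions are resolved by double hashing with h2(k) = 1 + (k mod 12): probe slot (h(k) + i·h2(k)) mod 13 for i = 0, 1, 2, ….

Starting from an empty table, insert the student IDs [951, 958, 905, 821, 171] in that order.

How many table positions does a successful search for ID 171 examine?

3

951 hashes to 6; slot 6 is free → place at 6.
958 hashes to 2; slot 2 is free → place at 2.
905 hashes to 10; slot 10 is free → place at 10.
821 hashes to 6, h2=6; 6 taken → place at 12.
171 hashes to 6, h2=4; 6,10 taken → place at 1.
Table: [-, 171, 958, -, -, -, 951, -, -, -, 905, -, 821]
Lookup 171: h=6, h2=4, probe 6,10,1 → found at 1.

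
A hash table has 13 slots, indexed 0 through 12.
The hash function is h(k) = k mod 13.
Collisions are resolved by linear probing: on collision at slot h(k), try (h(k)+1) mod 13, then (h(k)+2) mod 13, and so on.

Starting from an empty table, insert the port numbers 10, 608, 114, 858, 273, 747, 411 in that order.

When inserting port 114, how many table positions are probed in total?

3

10: h=10 => slot 10
608: h=10, probe 10,11 => slot 11
114: h=10, probe 10,11,12 => slot 12
858: h=0 => slot 0
273: h=0, probe 0,1 => slot 1
747: h=6 => slot 6
411: h=8 => slot 8
Table: [858, 273, —, —, —, —, 747, —, 411, —, 10, 608, 114]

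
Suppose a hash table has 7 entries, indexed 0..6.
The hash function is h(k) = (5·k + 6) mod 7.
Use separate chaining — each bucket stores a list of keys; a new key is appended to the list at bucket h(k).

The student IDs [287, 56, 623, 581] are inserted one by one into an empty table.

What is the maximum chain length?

287 → bucket 6
56 → bucket 6 (collision)
623 → bucket 6 (collision)
581 → bucket 6 (collision)
Final buckets:
0: —
1: —
2: —
3: —
4: —
5: —
6: 287 -> 56 -> 623 -> 581

4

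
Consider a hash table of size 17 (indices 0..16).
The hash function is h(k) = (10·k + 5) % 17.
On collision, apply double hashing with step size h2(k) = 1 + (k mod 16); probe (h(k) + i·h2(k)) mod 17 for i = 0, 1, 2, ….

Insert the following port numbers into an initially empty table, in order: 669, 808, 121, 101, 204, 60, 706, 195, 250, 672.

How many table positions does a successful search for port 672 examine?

669 hashes to 14; slot 14 is free -> place at 14.
808 hashes to 10; slot 10 is free -> place at 10.
121 hashes to 8; slot 8 is free -> place at 8.
101 hashes to 12; slot 12 is free -> place at 12.
204 hashes to 5; slot 5 is free -> place at 5.
60 hashes to 10, h2=13; 10 taken -> place at 6.
706 hashes to 10, h2=3; 10 taken -> place at 13.
195 hashes to 0; slot 0 is free -> place at 0.
250 hashes to 6, h2=11; 6,0 taken -> place at 11.
672 hashes to 10, h2=1; 10,11,12,13,14 taken -> place at 15.
Table: [195, ∅, ∅, ∅, ∅, 204, 60, ∅, 121, ∅, 808, 250, 101, 706, 669, 672, ∅]
Lookup 672: h=10, h2=1, probe 10,11,12,13,14,15 → found at 15.

6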